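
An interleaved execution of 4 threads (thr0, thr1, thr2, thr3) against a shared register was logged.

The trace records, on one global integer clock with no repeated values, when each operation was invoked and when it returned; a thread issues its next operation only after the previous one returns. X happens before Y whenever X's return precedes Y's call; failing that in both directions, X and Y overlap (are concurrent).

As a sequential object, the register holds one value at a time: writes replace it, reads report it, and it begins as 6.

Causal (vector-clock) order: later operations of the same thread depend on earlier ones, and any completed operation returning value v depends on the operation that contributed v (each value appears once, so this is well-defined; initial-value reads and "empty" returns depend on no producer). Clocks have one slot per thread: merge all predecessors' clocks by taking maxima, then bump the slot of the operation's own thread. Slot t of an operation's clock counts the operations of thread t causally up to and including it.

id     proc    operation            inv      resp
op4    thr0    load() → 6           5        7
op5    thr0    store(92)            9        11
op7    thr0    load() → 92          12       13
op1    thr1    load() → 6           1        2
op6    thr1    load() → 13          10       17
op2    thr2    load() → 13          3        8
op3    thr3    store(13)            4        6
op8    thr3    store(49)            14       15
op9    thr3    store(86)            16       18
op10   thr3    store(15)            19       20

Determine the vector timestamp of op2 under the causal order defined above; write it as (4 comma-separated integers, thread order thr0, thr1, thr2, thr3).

op3 (invocation 4): nothing precedes it; thr3's component alone gives (0, 0, 0, 1)
op1 (invocation 1): nothing precedes it; thr1's component alone gives (0, 1, 0, 0)
op4 (invocation 5): nothing precedes it; thr0's component alone gives (1, 0, 0, 0)
op8, invoked 14, takes VC(op3)=(0, 0, 0, 1) under max, adds 1 for thr3 → (0, 0, 0, 2)
op2, invoked 3, takes VC(op3)=(0, 0, 0, 1) under max, adds 1 for thr2 → (0, 0, 1, 1)
op5, invoked 9, takes VC(op4)=(1, 0, 0, 0) under max, adds 1 for thr0 → (2, 0, 0, 0)
op9, invoked 16, takes VC(op8)=(0, 0, 0, 2) under max, adds 1 for thr3 → (0, 0, 0, 3)
op6, invoked 10, takes VC(op1)=(0, 1, 0, 0), VC(op3)=(0, 0, 0, 1) under max, adds 1 for thr1 → (0, 2, 0, 1)
op7, invoked 12, takes VC(op5)=(2, 0, 0, 0) under max, adds 1 for thr0 → (3, 0, 0, 0)
op10, invoked 19, takes VC(op9)=(0, 0, 0, 3) under max, adds 1 for thr3 → (0, 0, 0, 4)
target: VC(op2) = (0, 0, 1, 1)

(0, 0, 1, 1)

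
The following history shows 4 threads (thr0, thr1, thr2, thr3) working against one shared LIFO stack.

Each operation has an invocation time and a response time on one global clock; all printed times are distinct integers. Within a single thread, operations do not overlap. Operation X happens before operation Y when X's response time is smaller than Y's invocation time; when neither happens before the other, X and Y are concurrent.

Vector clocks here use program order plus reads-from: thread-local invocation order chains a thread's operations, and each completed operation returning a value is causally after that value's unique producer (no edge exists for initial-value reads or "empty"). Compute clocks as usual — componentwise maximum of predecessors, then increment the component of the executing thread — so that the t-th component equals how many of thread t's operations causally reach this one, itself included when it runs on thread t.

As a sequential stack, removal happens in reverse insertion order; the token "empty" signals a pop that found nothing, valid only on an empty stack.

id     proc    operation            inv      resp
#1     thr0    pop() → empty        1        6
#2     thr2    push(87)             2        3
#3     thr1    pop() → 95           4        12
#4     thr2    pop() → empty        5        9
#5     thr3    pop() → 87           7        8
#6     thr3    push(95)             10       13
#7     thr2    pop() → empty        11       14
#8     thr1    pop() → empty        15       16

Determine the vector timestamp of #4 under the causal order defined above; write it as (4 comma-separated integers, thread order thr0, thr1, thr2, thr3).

(0, 0, 2, 0)

root op #2, invoked 2: fresh clock plus thr2's own tick → (0, 0, 1, 0)
root op #1, invoked 1: fresh clock plus thr0's own tick → (1, 0, 0, 0)
merge at #5 (invoked 7): VC(#2)=(0, 0, 1, 0), own-thread bump on thr3 → (0, 0, 1, 1)
merge at #4 (invoked 5): VC(#2)=(0, 0, 1, 0), own-thread bump on thr2 → (0, 0, 2, 0)
merge at #6 (invoked 10): VC(#5)=(0, 0, 1, 1), own-thread bump on thr3 → (0, 0, 1, 2)
merge at #7 (invoked 11): VC(#4)=(0, 0, 2, 0), own-thread bump on thr2 → (0, 0, 3, 0)
merge at #3 (invoked 4): VC(#6)=(0, 0, 1, 2), own-thread bump on thr1 → (0, 1, 1, 2)
merge at #8 (invoked 15): VC(#3)=(0, 1, 1, 2), own-thread bump on thr1 → (0, 2, 1, 2)
target: VC(#4) = (0, 0, 2, 0)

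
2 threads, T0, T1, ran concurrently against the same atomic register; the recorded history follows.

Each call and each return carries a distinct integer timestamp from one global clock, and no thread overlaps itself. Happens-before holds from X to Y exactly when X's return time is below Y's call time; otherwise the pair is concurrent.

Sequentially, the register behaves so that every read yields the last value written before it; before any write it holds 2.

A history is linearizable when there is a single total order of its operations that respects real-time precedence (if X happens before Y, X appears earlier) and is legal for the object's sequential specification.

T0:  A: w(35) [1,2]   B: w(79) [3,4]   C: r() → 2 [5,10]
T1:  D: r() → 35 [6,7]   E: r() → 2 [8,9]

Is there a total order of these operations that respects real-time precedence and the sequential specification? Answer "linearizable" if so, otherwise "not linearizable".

through event 6 a valid linearization exists; event 7 (D responding at time 7) ends that
the completed operations (3 total) allow one real-time order; the atomic register replay rejects it
include/drop combinations of the 1 pending operation (C) were all tried; none helps
take A, B, D (pending dropped): step 3 already fails, because D r() → 35 cannot occur there

not linearizable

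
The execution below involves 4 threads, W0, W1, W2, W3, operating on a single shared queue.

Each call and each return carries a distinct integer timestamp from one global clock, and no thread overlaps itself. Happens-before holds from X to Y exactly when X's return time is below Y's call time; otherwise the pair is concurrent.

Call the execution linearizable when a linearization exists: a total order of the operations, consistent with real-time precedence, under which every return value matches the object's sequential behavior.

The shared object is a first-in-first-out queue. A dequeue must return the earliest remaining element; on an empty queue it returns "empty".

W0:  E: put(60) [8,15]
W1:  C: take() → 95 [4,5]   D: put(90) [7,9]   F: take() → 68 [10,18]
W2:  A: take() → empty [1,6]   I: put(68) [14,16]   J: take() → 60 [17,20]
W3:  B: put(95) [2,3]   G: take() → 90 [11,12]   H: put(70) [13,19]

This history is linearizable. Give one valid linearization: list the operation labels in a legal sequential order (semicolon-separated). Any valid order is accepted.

A; B; C; D; E; G; I; H; J; F

1. A take() → empty, leaving queue <>
2. B put(95), leaving queue <95>
3. C take() → 95, leaving queue <>
4. D put(90), leaving queue <90>
5. E put(60), leaving queue <90,60>
6. G take() → 90, leaving queue <60>
7. I put(68), leaving queue <60,68>
8. H put(70), leaving queue <60,68,70>
9. J take() → 60, leaving queue <68,70>
10. F take() → 68, leaving queue <70>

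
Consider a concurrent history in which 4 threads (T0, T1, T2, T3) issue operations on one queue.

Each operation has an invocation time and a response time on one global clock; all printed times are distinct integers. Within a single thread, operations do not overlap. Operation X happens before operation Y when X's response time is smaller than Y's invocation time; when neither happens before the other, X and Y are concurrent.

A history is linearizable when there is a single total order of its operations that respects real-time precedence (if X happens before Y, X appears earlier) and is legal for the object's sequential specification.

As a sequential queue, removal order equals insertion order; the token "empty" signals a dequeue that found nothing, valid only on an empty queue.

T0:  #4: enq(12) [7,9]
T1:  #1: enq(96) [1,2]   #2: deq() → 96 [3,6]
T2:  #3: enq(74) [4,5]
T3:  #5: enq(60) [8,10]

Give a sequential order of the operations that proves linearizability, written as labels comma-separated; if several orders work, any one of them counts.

#1, #2, #3, #4, #5

step 1: #1 enq(96) — queue <96>
step 2: #2 deq() → 96 — queue <>
step 3: #3 enq(74) — queue <74>
step 4: #4 enq(12) — queue <74,12>
step 5: #5 enq(60) — queue <74,12,60>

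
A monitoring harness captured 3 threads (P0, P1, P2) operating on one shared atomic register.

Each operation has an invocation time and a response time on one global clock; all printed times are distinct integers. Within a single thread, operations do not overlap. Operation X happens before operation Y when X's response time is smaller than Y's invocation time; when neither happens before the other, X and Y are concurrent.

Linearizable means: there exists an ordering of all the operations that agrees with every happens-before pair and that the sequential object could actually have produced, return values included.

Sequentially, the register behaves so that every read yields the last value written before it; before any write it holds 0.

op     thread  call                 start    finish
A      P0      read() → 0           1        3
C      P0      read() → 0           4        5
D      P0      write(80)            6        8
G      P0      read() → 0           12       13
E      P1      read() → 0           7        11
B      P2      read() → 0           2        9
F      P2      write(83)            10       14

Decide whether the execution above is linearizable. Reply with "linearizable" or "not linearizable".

not linearizable

the violation lands at event 13, G's response at time 13: events 1..12 linearize, events 1..13 do not
6 completed operations, 10 real-time-consistent orders — every atomic register replay fails
completion choices over the 1 pending operation (F) were checked; none helps
take A, B, C, D, E, G (pending dropped): step 5 already fails, because E read() → 0 cannot occur there
take A, B, C, E, D, G (pending dropped): step 6 already fails, because G read() → 0 cannot occur there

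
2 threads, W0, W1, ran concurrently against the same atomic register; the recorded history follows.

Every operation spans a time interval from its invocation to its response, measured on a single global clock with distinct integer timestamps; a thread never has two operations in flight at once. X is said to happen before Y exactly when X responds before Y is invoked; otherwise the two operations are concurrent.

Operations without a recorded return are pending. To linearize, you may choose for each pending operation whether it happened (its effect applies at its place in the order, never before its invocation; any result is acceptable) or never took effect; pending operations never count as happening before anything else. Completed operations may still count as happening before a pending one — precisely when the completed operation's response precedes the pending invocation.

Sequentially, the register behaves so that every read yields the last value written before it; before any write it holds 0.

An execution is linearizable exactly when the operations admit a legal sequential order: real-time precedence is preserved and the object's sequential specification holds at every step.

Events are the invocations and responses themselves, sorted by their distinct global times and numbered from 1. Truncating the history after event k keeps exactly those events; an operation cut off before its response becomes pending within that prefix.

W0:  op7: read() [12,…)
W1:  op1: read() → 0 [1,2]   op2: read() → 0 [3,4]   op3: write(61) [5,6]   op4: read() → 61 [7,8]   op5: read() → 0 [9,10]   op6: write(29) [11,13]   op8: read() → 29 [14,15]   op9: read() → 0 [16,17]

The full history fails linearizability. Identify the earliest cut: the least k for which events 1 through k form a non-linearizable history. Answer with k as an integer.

events 1..9 are still linearizable — one witness is op1, op2, op3, op4:
1. op1 read() → 0, leaving value 0
2. op2 read() → 0, leaving value 0
3. op3 write(61), leaving value 61
4. op4 read() → 61, leaving value 61
with event 10 included (op5 responding at time 10), all real-time-consistent orders fail
for example op1, op2, op3, op4, op5 fails at step 5: op5 read() → 0 is not legal there

10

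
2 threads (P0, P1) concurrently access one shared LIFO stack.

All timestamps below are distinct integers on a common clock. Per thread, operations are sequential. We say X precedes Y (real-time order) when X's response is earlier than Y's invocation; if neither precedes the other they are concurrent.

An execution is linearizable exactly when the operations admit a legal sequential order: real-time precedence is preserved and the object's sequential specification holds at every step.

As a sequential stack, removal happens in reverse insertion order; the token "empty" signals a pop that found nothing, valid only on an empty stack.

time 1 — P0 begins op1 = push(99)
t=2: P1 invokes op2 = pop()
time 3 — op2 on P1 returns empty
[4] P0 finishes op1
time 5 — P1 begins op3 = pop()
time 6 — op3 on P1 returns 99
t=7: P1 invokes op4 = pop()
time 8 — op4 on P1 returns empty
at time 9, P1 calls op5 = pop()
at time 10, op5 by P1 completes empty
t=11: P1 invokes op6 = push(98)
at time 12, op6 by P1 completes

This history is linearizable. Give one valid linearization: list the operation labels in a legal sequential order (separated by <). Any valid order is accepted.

after step 1 (op2 pop() → empty): stack <>
after step 2 (op1 push(99)): stack <99>
after step 3 (op3 pop() → 99): stack <>
after step 4 (op4 pop() → empty): stack <>
after step 5 (op5 pop() → empty): stack <>
after step 6 (op6 push(98)): stack <98>

op2 < op1 < op3 < op4 < op5 < op6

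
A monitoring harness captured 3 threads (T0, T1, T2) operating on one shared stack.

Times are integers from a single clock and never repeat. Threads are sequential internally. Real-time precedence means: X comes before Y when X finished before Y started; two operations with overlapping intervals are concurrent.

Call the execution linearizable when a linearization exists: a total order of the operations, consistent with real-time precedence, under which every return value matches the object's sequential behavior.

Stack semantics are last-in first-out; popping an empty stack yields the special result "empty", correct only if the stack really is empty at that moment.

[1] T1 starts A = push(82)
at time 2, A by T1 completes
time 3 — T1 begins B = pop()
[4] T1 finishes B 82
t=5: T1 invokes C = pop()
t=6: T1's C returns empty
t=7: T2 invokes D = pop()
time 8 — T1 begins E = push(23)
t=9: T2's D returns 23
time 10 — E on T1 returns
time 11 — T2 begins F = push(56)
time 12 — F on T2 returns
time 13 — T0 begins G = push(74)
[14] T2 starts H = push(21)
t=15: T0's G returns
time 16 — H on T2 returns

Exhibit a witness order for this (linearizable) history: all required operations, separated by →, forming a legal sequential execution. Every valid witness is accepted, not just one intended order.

step 1: A push(82) — stack <82>
step 2: B pop() → 82 — stack <>
step 3: C pop() → empty — stack <>
step 4: E push(23) — stack <23>
step 5: D pop() → 23 — stack <>
step 6: F push(56) — stack <56>
step 7: G push(74) — stack <56,74>
step 8: H push(21) — stack <56,74,21>

A → B → C → E → D → F → G → H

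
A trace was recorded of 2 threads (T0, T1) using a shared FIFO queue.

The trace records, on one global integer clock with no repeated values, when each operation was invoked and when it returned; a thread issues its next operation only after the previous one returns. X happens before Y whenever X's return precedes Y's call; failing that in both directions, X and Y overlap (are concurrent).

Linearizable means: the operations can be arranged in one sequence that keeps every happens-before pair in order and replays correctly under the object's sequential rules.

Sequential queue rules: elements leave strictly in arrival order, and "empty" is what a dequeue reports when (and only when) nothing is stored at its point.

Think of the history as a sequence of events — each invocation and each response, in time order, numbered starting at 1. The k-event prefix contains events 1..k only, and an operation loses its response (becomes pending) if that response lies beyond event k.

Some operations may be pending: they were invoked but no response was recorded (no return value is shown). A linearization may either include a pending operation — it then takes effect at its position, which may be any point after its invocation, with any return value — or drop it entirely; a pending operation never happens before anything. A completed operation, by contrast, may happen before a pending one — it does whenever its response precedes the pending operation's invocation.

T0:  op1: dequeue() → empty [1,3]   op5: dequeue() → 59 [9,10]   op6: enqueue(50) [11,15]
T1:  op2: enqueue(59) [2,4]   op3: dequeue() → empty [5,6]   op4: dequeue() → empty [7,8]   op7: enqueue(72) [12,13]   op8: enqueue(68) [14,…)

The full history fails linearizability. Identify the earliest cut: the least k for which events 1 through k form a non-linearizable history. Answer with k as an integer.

6

a valid linearization of events 1..5 exists, for instance op1, op2:
1. op1 dequeue() → empty, leaving queue <>
2. op2 enqueue(59), leaving queue <59>
adding event 6 (op3 responds at 6) leaves no legal real-time order
sample order op1, op2, op3 stalls at step 3 — op3 dequeue() → empty has no legal effect
sample order op2, op1, op3 stalls at step 2 — op1 dequeue() → empty has no legal effect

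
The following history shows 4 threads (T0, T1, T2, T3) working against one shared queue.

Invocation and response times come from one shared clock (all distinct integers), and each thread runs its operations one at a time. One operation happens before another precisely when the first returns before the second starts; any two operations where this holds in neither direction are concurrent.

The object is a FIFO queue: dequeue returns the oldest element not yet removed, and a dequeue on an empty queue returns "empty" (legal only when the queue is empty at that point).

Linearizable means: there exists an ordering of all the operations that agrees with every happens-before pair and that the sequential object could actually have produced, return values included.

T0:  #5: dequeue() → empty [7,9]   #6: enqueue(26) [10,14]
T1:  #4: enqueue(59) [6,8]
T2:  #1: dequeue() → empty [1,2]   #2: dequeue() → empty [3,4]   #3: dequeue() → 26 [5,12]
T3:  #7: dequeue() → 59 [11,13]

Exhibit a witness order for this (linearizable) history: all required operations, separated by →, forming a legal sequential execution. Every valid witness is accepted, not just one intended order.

1. #1 dequeue() → empty, leaving queue <>
2. #2 dequeue() → empty, leaving queue <>
3. #5 dequeue() → empty, leaving queue <>
4. #4 enqueue(59), leaving queue <59>
5. #6 enqueue(26), leaving queue <59,26>
6. #7 dequeue() → 59, leaving queue <26>
7. #3 dequeue() → 26, leaving queue <>

#1 → #2 → #5 → #4 → #6 → #7 → #3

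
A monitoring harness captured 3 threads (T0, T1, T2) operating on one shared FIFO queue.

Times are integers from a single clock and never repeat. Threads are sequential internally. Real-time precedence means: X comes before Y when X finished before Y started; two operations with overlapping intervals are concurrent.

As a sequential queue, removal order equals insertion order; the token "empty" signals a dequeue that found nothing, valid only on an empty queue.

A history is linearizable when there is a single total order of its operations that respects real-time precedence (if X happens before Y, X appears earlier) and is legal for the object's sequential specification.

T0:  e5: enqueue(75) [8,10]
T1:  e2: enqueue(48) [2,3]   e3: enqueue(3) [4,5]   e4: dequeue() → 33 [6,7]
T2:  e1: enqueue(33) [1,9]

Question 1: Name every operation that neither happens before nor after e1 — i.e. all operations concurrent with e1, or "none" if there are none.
Answer: e2, e3, e4, e5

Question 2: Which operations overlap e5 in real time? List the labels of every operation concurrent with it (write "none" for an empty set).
Answer: e1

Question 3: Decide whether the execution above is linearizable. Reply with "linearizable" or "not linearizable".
linearizable

a witness: e1, e2, e3, e4, e5
step 1: e1 enqueue(33) — queue <33>
step 2: e2 enqueue(48) — queue <33,48>
step 3: e3 enqueue(3) — queue <33,48,3>
step 4: e4 dequeue() → 33 — queue <48,3>
step 5: e5 enqueue(75) — queue <48,3,75>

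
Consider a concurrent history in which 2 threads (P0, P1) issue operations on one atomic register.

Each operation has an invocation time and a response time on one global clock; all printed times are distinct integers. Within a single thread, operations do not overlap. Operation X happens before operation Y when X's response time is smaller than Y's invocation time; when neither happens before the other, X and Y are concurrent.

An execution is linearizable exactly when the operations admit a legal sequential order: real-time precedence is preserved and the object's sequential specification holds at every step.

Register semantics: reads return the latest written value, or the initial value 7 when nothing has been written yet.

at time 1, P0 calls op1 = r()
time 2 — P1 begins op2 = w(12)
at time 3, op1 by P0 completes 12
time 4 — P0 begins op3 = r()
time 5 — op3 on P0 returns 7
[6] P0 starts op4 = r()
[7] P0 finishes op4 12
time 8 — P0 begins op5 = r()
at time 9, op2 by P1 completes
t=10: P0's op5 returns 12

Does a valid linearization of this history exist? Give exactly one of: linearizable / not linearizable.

events 1..4 are fine; event 5 — the response of op3 at time 5 — makes the prefix non-linearizable
the sole real-time-consistent order of 2 completed operations fails the atomic register replay
no escape via the 1 pending operation (op2): every completion choice fails
sample order op1, op3 (pending dropped) stalls at step 1 — op1 r() → 12 has no legal effect

not linearizable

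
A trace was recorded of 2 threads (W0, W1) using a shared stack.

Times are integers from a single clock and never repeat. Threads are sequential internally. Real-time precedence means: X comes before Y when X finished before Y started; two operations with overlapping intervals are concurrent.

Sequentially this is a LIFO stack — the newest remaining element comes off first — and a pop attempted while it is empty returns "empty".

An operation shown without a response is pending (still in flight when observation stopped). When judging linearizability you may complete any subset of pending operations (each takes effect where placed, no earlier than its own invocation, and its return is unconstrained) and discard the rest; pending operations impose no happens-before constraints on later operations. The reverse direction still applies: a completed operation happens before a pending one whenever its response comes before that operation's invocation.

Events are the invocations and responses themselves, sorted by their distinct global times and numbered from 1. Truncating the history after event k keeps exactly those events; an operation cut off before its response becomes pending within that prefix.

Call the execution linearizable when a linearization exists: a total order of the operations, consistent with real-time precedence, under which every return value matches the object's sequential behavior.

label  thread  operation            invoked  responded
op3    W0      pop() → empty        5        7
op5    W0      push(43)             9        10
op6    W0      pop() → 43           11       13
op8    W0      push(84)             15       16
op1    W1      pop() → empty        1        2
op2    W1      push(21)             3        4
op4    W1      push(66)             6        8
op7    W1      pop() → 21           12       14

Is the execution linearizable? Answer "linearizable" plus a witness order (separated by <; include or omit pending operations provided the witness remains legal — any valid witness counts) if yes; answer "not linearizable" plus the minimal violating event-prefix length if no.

not linearizable — minimal violating prefix: 7 events

through event 6 a valid linearization exists; event 7 (op3 responding at time 7) ends that
a single order respects real time; the 3 completed stack operations fail replay along it
no completion choice of the 1 pending operation (op4) rescues it — every subset was tried
one such order, op1, op2, op3 (pending dropped), breaks at step 3 where op3 pop() → empty is illegal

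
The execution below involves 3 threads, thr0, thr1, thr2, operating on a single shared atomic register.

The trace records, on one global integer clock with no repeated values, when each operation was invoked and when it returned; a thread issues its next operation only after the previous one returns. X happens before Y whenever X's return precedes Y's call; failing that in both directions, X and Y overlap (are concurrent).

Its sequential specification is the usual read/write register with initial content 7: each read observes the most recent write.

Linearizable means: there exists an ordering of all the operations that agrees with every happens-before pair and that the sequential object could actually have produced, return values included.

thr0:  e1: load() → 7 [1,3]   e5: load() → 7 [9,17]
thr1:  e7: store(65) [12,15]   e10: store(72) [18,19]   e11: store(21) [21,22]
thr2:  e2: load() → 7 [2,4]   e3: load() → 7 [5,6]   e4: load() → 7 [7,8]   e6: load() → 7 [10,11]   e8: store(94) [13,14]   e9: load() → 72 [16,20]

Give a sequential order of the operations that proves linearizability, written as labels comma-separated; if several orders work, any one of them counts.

step 1: e1 load() → 7 — value 7
step 2: e2 load() → 7 — value 7
step 3: e3 load() → 7 — value 7
step 4: e4 load() → 7 — value 7
step 5: e5 load() → 7 — value 7
step 6: e6 load() → 7 — value 7
step 7: e7 store(65) — value 65
step 8: e8 store(94) — value 94
step 9: e10 store(72) — value 72
step 10: e9 load() → 72 — value 72
step 11: e11 store(21) — value 21

e1, e2, e3, e4, e5, e6, e7, e8, e10, e9, e11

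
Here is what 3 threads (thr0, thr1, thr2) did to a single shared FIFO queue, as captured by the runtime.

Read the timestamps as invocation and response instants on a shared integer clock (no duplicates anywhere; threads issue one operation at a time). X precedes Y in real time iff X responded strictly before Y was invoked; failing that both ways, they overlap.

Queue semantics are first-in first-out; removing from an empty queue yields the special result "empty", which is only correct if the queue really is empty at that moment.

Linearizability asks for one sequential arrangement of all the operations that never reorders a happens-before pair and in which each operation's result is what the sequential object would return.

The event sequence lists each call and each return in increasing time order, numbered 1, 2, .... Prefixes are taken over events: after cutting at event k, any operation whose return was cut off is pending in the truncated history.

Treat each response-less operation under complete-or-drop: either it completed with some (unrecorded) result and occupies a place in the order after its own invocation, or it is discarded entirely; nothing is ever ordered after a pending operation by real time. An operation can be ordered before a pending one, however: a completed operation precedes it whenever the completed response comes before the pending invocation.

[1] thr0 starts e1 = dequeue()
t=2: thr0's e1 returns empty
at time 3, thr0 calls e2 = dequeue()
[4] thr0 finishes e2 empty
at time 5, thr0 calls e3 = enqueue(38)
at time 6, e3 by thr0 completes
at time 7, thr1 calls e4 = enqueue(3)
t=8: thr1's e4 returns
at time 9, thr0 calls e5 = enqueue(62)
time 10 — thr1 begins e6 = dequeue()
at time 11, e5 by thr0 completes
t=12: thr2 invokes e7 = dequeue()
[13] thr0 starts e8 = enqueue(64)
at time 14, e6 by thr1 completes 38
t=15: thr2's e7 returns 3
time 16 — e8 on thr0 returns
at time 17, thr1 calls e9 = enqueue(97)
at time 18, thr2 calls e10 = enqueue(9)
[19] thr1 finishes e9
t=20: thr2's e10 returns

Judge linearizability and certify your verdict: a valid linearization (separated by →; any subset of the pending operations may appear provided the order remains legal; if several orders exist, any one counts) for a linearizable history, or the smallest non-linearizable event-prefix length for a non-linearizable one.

linearizable — witness: e1 → e2 → e3 → e4 → e5 → e6 → e7 → e8 → e9 → e10

1. e1 dequeue() → empty, leaving queue <>
2. e2 dequeue() → empty, leaving queue <>
3. e3 enqueue(38), leaving queue <38>
4. e4 enqueue(3), leaving queue <38,3>
5. e5 enqueue(62), leaving queue <38,3,62>
6. e6 dequeue() → 38, leaving queue <3,62>
7. e7 dequeue() → 3, leaving queue <62>
8. e8 enqueue(64), leaving queue <62,64>
9. e9 enqueue(97), leaving queue <62,64,97>
10. e10 enqueue(9), leaving queue <62,64,97,9>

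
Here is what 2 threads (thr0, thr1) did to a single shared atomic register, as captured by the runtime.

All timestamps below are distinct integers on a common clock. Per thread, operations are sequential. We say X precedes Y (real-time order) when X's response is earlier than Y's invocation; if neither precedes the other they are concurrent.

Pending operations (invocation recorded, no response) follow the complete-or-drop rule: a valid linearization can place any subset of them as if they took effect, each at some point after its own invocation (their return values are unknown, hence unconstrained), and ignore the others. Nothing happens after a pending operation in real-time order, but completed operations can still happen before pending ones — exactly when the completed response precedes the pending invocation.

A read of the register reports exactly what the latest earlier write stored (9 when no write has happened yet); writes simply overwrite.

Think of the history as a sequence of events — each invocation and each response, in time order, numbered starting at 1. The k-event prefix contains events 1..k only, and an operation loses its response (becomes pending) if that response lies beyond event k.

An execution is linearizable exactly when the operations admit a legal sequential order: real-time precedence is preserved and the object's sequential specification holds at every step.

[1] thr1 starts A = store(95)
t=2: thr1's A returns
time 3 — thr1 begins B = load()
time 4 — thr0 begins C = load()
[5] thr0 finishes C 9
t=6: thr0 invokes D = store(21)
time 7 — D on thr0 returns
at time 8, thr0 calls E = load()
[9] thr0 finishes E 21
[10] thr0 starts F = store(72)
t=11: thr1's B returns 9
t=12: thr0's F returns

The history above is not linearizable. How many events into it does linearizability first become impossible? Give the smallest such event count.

a valid linearization of events 1..4 exists, for instance A:
1. A store(95), leaving value 95
adding event 5 (C responds at 5) leaves no legal real-time order
every completion of the 1 pending operation (B) was checked; none linearizes
for example A, C (pending dropped) fails at step 2: C load() → 9 is not legal there

5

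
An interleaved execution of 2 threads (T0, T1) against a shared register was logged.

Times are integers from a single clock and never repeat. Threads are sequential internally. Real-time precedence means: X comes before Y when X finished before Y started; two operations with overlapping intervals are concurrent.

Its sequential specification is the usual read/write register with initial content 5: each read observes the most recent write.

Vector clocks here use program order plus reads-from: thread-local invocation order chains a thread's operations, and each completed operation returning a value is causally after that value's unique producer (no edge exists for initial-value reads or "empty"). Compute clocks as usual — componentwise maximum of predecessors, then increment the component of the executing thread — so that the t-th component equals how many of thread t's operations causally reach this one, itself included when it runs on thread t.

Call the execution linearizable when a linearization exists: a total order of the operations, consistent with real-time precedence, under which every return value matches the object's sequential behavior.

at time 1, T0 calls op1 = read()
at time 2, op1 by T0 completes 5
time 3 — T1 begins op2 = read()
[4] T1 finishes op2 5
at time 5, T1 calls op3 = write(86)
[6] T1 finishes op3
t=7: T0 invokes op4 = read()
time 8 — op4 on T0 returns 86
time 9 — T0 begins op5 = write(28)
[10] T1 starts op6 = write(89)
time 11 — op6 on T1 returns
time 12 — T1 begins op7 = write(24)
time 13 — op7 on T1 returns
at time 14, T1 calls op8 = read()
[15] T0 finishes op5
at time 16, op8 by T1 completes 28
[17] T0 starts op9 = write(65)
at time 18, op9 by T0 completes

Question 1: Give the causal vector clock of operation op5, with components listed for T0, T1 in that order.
Answer: (3, 2)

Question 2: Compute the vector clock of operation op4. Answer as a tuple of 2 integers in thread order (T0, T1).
Answer: (2, 2)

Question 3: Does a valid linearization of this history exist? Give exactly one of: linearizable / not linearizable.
linearizable

witness order: op1, op2, op3, op4, op6, op7, op5, op8, op9
after step 1 (op1 read() → 5): value 5
after step 2 (op2 read() → 5): value 5
after step 3 (op3 write(86)): value 86
after step 4 (op4 read() → 86): value 86
after step 5 (op6 write(89)): value 89
after step 6 (op7 write(24)): value 24
after step 7 (op5 write(28)): value 28
after step 8 (op8 read() → 28): value 28
after step 9 (op9 write(65)): value 65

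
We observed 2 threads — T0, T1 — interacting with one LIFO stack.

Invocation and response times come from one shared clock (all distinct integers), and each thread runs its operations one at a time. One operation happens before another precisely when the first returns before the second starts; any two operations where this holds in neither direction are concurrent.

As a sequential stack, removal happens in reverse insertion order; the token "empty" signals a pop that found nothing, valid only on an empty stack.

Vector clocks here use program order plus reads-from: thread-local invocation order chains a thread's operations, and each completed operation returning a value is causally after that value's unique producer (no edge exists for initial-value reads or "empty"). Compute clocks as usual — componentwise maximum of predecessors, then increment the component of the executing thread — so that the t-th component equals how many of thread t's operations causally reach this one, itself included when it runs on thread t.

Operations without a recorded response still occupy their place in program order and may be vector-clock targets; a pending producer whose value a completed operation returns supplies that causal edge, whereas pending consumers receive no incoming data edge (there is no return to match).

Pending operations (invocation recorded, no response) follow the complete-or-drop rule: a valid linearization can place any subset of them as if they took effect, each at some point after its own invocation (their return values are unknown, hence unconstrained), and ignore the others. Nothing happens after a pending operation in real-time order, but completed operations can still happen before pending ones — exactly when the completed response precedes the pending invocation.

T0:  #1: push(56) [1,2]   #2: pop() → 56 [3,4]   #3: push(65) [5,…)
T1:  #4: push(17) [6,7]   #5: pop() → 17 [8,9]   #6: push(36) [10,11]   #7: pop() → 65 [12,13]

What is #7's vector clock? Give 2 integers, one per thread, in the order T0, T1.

(3, 4)

VC(#4, invoked at 6): no causal predecessors; +1 on T1 → (0, 1)
VC(#1, invoked at 1): no causal predecessors; +1 on T0 → (1, 0)
#5, invoked 8, takes VC(#4)=(0, 1) under max, adds 1 for T1 → (0, 2)
#2, invoked 3, takes VC(#1)=(1, 0) under max, adds 1 for T0 → (2, 0)
#6, invoked 10, takes VC(#5)=(0, 2) under max, adds 1 for T1 → (0, 3)
#3, invoked 5, takes VC(#2)=(2, 0) under max, adds 1 for T0 → (3, 0)
#7, invoked 12, takes VC(#3)=(3, 0), VC(#6)=(0, 3) under max, adds 1 for T1 → (3, 4)
target: VC(#7) = (3, 4)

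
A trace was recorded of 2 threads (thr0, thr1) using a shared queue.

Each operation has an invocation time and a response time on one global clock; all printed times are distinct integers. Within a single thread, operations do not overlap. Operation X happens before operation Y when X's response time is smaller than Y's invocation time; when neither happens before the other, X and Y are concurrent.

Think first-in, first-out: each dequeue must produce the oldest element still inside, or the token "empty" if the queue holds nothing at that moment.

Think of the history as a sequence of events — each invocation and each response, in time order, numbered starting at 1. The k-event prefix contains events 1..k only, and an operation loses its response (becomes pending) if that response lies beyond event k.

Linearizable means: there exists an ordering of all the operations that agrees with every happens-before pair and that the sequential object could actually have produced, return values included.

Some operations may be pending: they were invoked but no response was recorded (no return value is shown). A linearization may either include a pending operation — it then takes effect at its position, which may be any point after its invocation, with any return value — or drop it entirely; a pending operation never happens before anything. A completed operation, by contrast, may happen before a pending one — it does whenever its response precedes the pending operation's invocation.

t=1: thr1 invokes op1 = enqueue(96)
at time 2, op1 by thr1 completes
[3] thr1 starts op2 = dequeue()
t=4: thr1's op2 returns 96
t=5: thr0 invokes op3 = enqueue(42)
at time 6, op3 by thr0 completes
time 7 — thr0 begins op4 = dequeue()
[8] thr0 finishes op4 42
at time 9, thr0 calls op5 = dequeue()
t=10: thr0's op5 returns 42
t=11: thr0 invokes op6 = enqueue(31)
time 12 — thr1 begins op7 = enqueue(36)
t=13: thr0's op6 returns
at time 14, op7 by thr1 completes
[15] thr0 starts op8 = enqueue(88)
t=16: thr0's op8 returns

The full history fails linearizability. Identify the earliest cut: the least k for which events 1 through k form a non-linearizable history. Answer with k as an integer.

10

events 1..9 are still linearizable — one witness is op1, op2, op3, op4:
step 1: op1 enqueue(96) — queue <96>
step 2: op2 dequeue() → 96 — queue <>
step 3: op3 enqueue(42) — queue <42>
step 4: op4 dequeue() → 42 — queue <>
at event 10 (op5's time-10 response) nothing linearizes any more
e.g. op1, op2, op3, op4, op5: illegal at step 5, since op5 dequeue() → 42 cannot apply there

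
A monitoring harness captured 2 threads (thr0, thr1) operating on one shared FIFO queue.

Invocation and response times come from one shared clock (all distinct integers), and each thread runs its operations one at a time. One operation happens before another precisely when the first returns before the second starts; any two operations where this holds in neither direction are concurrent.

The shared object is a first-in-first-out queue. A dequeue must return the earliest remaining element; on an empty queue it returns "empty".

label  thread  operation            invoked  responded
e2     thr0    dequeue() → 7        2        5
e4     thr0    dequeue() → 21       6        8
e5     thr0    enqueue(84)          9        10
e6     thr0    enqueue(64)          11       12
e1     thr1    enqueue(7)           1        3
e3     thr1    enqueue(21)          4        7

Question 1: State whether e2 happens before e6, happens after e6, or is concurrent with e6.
before

e2 spans [2,5], e6 spans [11,12]
resp(e2)=5 < inv(e6)=11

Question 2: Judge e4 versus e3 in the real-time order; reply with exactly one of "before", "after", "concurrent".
concurrent

e4 spans [6,8], e3 spans [4,7]
the intervals overlap in both directions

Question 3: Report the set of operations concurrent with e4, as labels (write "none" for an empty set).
e3

e4 runs from 6 to 8; window-overlapping ops are concurrent
e1 [1,3]: before
e2 [2,5]: before
e3 [4,7]: concurrent
e5 [9,10]: after
e6 [11,12]: after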